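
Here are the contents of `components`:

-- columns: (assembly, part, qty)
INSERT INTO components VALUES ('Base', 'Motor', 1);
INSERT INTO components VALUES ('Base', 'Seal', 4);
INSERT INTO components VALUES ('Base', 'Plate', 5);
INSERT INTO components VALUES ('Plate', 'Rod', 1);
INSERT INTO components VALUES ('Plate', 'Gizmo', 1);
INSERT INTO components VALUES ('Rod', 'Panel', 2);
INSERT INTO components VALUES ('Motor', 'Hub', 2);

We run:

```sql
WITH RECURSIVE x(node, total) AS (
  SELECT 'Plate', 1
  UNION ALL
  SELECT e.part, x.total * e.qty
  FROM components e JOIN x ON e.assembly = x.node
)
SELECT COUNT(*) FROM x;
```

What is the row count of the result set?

4

Base: (Plate, total=1).
Iteration 1: components of {Plate} -> Gizmo = 1*1 = 1, Rod = 1*1 = 1.
Iteration 2: components of {Gizmo,Rod} -> Panel = 1*2 = 2.
Iteration 3: no further components; recursion stops.
Total rows emitted: 4.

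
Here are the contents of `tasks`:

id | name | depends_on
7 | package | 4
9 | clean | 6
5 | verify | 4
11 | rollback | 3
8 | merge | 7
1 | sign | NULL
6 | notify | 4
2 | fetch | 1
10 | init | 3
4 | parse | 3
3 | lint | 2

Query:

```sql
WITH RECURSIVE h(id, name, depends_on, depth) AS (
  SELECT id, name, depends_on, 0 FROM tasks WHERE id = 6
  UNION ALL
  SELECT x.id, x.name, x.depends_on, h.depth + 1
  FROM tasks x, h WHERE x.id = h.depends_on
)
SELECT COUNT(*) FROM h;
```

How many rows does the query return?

Base: id=6 (notify), depends_on=4, depth 0.
Iteration 1: join on id=4 -> parse (id 4, depends_on=3, depth 1).
Iteration 2: join on id=3 -> lint (id 3, depends_on=2, depth 2).
Iteration 3: join on id=2 -> fetch (id 2, depends_on=1, depth 3).
Iteration 4: join on id=1 -> sign (id 1, depends_on=NULL, depth 4).
Iteration 5: depends_on is NULL; no match; recursion stops.
Total rows emitted: 5.

5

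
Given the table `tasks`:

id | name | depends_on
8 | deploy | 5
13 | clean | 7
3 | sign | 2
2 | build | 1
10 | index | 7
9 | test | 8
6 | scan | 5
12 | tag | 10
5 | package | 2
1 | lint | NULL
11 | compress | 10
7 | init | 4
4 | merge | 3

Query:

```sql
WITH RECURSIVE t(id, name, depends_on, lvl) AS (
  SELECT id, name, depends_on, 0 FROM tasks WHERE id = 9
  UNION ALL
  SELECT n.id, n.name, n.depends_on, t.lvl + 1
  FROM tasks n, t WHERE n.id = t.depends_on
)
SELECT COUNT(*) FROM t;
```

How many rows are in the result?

5

Base: id=9 (test), depends_on=8, lvl 0.
Iteration 1: join on id=8 -> deploy (id 8, depends_on=5, lvl 1).
Iteration 2: join on id=5 -> package (id 5, depends_on=2, lvl 2).
Iteration 3: join on id=2 -> build (id 2, depends_on=1, lvl 3).
Iteration 4: join on id=1 -> lint (id 1, depends_on=NULL, lvl 4).
Iteration 5: depends_on is NULL; no match; recursion stops.
Total rows emitted: 5.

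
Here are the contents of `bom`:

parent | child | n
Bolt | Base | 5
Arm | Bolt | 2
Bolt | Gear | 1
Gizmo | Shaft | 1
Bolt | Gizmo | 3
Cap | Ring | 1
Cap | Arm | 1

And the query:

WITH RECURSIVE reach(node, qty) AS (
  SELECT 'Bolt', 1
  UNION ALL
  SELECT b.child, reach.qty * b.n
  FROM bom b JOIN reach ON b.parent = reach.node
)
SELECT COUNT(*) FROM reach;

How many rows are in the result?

Base: (Bolt, qty=1).
Iteration 1: components of {Bolt} -> Base = 1*5 = 5, Gear = 1*1 = 1, Gizmo = 1*3 = 3.
Iteration 2: components of {Base,Gear,Gizmo} -> Shaft = 3*1 = 3.
Iteration 3: no further components; recursion stops.
Total rows emitted: 5.

5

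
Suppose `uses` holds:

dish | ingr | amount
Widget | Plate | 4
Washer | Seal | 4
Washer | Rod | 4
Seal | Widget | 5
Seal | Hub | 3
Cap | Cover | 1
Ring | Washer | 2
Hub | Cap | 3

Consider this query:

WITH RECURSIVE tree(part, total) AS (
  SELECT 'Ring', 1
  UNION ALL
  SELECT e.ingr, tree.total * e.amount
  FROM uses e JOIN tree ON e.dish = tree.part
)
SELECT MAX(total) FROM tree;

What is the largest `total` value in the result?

Base: (Ring, total=1).
Iteration 1: components of {Ring} -> Washer = 1*2 = 2.
Iteration 2: components of {Washer} -> Rod = 2*4 = 8, Seal = 2*4 = 8.
Iteration 3: components of {Rod,Seal} -> Hub = 8*3 = 24, Widget = 8*5 = 40.
Iteration 4: components of {Hub,Widget} -> Cap = 24*3 = 72, Plate = 40*4 = 160.
Iteration 5: components of {Cap,Plate} -> Cover = 72*1 = 72.
Iteration 6: no further components; recursion stops.
total values: 1, 2, 8, 8, 24, 40, 72, 160, 72; the maximum is 160.

160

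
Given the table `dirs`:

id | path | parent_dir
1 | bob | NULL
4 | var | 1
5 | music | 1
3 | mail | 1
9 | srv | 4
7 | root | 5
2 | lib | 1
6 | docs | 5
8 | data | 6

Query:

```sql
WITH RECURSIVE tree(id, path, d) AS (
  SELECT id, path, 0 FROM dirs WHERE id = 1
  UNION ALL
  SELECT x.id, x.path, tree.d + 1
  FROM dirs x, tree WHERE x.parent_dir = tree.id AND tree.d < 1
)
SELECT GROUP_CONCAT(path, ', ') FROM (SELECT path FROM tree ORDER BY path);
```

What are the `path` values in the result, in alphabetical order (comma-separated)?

Base: id=1 (bob) at d 0.
Iteration 1: rows with parent_dir in {1} -> lib (id 2, d 1), mail (id 3, d 1), var (id 4, d 1), music (id 5, d 1).
Iteration 2: d < 1 fails for all current rows; recursion stops.

bob, lib, mail, music, var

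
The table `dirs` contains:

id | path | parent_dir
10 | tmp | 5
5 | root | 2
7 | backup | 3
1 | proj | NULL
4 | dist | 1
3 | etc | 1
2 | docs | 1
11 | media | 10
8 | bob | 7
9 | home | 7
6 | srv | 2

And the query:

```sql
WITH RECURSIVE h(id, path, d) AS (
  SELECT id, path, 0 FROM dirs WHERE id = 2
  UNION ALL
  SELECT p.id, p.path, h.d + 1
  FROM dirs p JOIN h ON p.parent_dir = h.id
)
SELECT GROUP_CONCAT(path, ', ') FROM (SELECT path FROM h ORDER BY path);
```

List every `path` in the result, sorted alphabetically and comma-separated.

Base: id=2 (docs) at d 0.
Iteration 1: rows with parent_dir in {2} -> root (id 5, d 1), srv (id 6, d 1).
Iteration 2: rows with parent_dir in {5,6} -> tmp (id 10, d 2).
Iteration 3: rows with parent_dir in {10} -> media (id 11, d 3).
Iteration 4: no rows with parent_dir in {11}; recursion stops.

docs, media, root, srv, tmp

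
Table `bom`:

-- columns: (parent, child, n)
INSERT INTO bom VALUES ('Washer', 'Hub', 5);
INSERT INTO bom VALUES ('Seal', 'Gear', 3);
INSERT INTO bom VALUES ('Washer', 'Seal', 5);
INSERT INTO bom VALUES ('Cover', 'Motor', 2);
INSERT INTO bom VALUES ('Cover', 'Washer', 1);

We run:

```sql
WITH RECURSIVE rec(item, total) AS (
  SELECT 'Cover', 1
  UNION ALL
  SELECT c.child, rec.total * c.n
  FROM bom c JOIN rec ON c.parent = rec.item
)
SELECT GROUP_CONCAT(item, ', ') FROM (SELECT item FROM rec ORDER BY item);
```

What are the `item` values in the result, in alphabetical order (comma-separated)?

Base: (Cover, total=1).
Iteration 1: components of {Cover} -> Motor = 1*2 = 2, Washer = 1*1 = 1.
Iteration 2: components of {Motor,Washer} -> Hub = 1*5 = 5, Seal = 1*5 = 5.
Iteration 3: components of {Hub,Seal} -> Gear = 5*3 = 15.
Iteration 4: no further components; recursion stops.

Cover, Gear, Hub, Motor, Seal, Washer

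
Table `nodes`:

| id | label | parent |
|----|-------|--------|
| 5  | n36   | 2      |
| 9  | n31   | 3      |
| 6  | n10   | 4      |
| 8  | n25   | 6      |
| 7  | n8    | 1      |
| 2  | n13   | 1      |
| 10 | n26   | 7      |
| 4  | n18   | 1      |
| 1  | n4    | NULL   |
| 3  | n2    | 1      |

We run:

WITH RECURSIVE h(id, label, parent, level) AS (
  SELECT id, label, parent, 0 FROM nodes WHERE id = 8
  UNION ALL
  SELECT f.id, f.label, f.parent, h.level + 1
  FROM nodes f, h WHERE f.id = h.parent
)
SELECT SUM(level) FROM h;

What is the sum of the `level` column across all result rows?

Base: id=8 (n25), parent=6, level 0.
Iteration 1: join on id=6 -> n10 (id 6, parent=4, level 1).
Iteration 2: join on id=4 -> n18 (id 4, parent=1, level 2).
Iteration 3: join on id=1 -> n4 (id 1, parent=NULL, level 3).
Iteration 4: parent is NULL; no match; recursion stops.
SUM(level) = 0 + 1 + 2 + 3 = 6.

6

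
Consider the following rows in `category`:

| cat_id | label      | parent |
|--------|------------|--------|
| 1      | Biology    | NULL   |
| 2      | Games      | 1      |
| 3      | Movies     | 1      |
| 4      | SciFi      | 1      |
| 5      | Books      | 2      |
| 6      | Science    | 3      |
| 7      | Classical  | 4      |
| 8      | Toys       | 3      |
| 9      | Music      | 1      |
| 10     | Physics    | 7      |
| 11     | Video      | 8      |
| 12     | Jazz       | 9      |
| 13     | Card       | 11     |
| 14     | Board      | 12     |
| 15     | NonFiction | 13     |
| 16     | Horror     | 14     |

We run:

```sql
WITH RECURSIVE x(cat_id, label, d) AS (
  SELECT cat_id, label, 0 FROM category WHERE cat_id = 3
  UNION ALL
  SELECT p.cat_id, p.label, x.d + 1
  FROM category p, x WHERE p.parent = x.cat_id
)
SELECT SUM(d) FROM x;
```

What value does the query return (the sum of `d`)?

11

Base: cat_id=3 (Movies) at d 0.
Iteration 1: rows with parent in {3} -> Science (id 6, d 1), Toys (id 8, d 1).
Iteration 2: rows with parent in {6,8} -> Video (id 11, d 2).
Iteration 3: rows with parent in {11} -> Card (id 13, d 3).
Iteration 4: rows with parent in {13} -> NonFiction (id 15, d 4).
Iteration 5: no rows with parent in {15}; recursion stops.
SUM(d) = 0 + 1 + 1 + 2 + 3 + 4 = 11.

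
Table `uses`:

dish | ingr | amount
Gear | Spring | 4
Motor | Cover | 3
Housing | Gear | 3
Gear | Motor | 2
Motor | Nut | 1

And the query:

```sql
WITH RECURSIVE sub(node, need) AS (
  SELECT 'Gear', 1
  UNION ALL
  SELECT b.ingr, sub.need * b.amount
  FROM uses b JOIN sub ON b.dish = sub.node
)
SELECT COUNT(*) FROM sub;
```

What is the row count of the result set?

Base: (Gear, need=1).
Iteration 1: components of {Gear} -> Motor = 1*2 = 2, Spring = 1*4 = 4.
Iteration 2: components of {Motor,Spring} -> Cover = 2*3 = 6, Nut = 2*1 = 2.
Iteration 3: no further components; recursion stops.
Total rows emitted: 5.

5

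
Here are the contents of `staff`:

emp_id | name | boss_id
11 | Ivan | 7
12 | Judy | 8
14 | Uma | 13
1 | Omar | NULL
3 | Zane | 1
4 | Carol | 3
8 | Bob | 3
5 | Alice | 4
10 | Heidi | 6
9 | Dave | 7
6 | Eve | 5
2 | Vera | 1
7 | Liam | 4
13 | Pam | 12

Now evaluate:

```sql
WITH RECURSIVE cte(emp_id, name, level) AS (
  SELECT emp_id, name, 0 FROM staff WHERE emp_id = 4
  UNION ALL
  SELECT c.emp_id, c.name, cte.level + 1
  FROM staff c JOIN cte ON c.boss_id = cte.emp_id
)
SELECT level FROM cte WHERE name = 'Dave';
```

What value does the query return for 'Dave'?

2

Base: emp_id=4 (Carol) at level 0.
Iteration 1: rows with boss_id in {4} -> Alice (id 5, level 1), Liam (id 7, level 1).
Iteration 2: rows with boss_id in {5,7} -> Eve (id 6, level 2), Dave (id 9, level 2), Ivan (id 11, level 2).
Iteration 3: rows with boss_id in {6,9,11} -> Heidi (id 10, level 3).
Iteration 4: no rows with boss_id in {10}; recursion stops.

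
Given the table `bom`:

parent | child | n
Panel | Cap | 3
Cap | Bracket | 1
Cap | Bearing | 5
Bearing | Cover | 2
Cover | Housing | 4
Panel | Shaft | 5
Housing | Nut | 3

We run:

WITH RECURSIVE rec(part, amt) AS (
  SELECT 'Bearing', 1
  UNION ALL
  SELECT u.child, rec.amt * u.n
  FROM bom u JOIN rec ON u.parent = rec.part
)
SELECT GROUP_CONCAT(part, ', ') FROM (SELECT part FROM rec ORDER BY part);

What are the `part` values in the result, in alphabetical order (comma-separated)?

Base: (Bearing, amt=1).
Iteration 1: components of {Bearing} -> Cover = 1*2 = 2.
Iteration 2: components of {Cover} -> Housing = 2*4 = 8.
Iteration 3: components of {Housing} -> Nut = 8*3 = 24.
Iteration 4: no further components; recursion stops.

Bearing, Cover, Housing, Nut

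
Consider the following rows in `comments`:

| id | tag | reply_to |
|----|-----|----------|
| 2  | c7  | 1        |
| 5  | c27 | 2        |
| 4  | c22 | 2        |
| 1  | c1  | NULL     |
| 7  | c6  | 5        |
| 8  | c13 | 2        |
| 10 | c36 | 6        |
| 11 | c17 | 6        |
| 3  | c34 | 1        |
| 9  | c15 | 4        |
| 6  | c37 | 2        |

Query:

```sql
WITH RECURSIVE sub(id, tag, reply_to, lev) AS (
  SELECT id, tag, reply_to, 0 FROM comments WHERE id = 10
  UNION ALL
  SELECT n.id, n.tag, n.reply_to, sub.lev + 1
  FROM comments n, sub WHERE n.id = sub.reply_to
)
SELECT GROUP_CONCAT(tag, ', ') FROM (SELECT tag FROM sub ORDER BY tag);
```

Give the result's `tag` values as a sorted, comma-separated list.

Base: id=10 (c36), reply_to=6, lev 0.
Iteration 1: join on id=6 -> c37 (id 6, reply_to=2, lev 1).
Iteration 2: join on id=2 -> c7 (id 2, reply_to=1, lev 2).
Iteration 3: join on id=1 -> c1 (id 1, reply_to=NULL, lev 3).
Iteration 4: reply_to is NULL; no match; recursion stops.

c1, c36, c37, c7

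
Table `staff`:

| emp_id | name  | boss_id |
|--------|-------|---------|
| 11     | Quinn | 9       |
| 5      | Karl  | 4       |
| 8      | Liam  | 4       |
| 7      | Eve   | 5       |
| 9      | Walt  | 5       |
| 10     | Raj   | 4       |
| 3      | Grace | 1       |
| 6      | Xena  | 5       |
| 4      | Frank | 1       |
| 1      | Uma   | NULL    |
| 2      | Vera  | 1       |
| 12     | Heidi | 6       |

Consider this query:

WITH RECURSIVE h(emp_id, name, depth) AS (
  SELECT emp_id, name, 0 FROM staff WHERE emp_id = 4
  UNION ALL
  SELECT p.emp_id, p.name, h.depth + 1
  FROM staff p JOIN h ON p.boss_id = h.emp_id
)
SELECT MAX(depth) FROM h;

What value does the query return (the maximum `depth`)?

3

Base: emp_id=4 (Frank) at depth 0.
Iteration 1: rows with boss_id in {4} -> Karl (id 5, depth 1), Liam (id 8, depth 1), Raj (id 10, depth 1).
Iteration 2: rows with boss_id in {5,8,10} -> Xena (id 6, depth 2), Eve (id 7, depth 2), Walt (id 9, depth 2).
Iteration 3: rows with boss_id in {6,7,9} -> Quinn (id 11, depth 3), Heidi (id 12, depth 3).
Iteration 4: no rows with boss_id in {11,12}; recursion stops.
depth values: 0, 1, 1, 1, 2, 2, 2, 3, 3; the maximum is 3.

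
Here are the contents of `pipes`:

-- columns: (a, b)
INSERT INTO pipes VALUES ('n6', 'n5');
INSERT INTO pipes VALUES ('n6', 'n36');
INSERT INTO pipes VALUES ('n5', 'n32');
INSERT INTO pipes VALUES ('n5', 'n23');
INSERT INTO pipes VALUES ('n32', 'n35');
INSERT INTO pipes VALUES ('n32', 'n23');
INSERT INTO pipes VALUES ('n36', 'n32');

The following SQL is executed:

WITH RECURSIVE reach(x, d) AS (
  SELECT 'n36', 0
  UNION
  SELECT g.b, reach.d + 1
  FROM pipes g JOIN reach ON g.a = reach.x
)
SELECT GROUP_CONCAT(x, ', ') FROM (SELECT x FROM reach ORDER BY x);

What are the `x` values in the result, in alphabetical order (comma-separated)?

Base: (n36, d=0).
Iteration 1: edges from {n36} -> (n32, d=1).
Iteration 2: edges from {n32} -> (n23, d=2), (n35, d=2).
Iteration 3: no outgoing edges from {n23,n35}; recursion stops.

n23, n32, n35, n36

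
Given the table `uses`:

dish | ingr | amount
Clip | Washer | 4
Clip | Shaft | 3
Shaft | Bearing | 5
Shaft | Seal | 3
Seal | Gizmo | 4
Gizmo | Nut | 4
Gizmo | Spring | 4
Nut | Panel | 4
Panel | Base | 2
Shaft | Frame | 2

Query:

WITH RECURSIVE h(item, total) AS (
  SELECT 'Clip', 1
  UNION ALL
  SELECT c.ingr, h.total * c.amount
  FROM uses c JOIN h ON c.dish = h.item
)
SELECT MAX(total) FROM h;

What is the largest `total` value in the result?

1152

Base: (Clip, total=1).
Iteration 1: components of {Clip} -> Shaft = 1*3 = 3, Washer = 1*4 = 4.
Iteration 2: components of {Shaft,Washer} -> Bearing = 3*5 = 15, Frame = 3*2 = 6, Seal = 3*3 = 9.
Iteration 3: components of {Bearing,Frame,Seal} -> Gizmo = 9*4 = 36.
Iteration 4: components of {Gizmo} -> Nut = 36*4 = 144, Spring = 36*4 = 144.
Iteration 5: components of {Nut,Spring} -> Panel = 144*4 = 576.
Iteration 6: components of {Panel} -> Base = 576*2 = 1152.
Iteration 7: no further components; recursion stops.
total values: 1, 4, 3, 15, 9, 6, 36, 144, 144, 576, 1152; the maximum is 1152.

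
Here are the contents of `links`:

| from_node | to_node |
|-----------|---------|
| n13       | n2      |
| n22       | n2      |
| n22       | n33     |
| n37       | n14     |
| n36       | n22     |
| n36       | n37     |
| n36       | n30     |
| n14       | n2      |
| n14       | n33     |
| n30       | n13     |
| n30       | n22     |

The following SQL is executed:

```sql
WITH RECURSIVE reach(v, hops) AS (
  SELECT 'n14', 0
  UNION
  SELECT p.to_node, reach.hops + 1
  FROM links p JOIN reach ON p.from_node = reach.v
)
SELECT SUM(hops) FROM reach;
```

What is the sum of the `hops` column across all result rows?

Base: (n14, hops=0).
Iteration 1: edges from {n14} -> (n2, hops=1), (n33, hops=1).
Iteration 2: no outgoing edges from {n2,n33}; recursion stops.
SUM(hops) = 0 + 1 + 1 = 2.

2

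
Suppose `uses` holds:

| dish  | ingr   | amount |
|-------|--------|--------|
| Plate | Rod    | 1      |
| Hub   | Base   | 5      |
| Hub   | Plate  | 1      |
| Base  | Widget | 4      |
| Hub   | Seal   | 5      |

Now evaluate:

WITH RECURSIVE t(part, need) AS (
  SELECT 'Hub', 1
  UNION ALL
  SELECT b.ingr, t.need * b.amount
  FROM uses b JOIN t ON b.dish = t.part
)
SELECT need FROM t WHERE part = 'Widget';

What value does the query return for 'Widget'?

20

Base: (Hub, need=1).
Iteration 1: components of {Hub} -> Base = 1*5 = 5, Plate = 1*1 = 1, Seal = 1*5 = 5.
Iteration 2: components of {Base,Plate,Seal} -> Rod = 1*1 = 1, Widget = 5*4 = 20.
Iteration 3: no further components; recursion stops.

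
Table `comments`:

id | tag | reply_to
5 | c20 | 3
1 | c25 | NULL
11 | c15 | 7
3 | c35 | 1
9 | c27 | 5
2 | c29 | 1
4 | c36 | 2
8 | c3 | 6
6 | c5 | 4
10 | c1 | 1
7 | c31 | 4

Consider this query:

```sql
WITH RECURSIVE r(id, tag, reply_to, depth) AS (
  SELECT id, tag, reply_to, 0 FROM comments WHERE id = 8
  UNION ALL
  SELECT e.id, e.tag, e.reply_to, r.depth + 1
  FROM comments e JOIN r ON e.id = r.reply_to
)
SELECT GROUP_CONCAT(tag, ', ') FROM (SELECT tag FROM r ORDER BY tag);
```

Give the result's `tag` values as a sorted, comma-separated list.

c25, c29, c3, c36, c5

Base: id=8 (c3), reply_to=6, depth 0.
Iteration 1: join on id=6 -> c5 (id 6, reply_to=4, depth 1).
Iteration 2: join on id=4 -> c36 (id 4, reply_to=2, depth 2).
Iteration 3: join on id=2 -> c29 (id 2, reply_to=1, depth 3).
Iteration 4: join on id=1 -> c25 (id 1, reply_to=NULL, depth 4).
Iteration 5: reply_to is NULL; no match; recursion stops.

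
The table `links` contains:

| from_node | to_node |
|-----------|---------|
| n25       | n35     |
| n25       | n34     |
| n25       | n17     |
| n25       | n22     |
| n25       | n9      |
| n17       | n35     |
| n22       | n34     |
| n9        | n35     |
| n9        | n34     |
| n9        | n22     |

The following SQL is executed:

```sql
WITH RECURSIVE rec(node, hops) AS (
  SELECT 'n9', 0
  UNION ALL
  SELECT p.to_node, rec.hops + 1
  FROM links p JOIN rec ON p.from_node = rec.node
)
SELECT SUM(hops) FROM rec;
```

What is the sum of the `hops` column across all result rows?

5

Base: (n9, hops=0).
Iteration 1: edges from {n9} -> (n22, hops=1), (n34, hops=1), (n35, hops=1).
Iteration 2: edges from {n22,n34,n35} -> (n34, hops=2).
Iteration 3: no outgoing edges from {n34}; recursion stops.
SUM(hops) = 0 + 1 + 1 + 1 + 2 = 5.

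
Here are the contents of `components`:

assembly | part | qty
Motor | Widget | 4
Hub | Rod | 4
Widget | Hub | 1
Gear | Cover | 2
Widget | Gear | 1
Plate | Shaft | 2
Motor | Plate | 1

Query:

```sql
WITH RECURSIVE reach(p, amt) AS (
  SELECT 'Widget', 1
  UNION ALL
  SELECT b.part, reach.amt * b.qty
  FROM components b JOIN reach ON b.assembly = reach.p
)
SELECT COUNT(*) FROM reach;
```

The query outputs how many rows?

Base: (Widget, amt=1).
Iteration 1: components of {Widget} -> Gear = 1*1 = 1, Hub = 1*1 = 1.
Iteration 2: components of {Gear,Hub} -> Cover = 1*2 = 2, Rod = 1*4 = 4.
Iteration 3: no further components; recursion stops.
Total rows emitted: 5.

5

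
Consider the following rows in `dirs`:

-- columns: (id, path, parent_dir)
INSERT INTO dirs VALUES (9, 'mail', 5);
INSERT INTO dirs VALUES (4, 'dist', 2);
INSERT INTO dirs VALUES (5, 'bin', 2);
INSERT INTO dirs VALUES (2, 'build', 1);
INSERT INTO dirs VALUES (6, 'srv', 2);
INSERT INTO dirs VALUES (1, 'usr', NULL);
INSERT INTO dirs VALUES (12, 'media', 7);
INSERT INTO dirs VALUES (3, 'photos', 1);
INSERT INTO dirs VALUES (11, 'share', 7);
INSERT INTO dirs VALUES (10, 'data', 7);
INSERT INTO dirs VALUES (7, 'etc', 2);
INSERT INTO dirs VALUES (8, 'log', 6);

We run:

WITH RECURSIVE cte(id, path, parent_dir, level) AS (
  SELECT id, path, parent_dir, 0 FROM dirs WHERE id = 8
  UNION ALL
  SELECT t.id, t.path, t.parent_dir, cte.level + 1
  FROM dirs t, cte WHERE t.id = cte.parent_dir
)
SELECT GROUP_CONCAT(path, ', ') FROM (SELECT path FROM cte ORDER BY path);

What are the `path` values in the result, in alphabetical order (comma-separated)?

Base: id=8 (log), parent_dir=6, level 0.
Iteration 1: join on id=6 -> srv (id 6, parent_dir=2, level 1).
Iteration 2: join on id=2 -> build (id 2, parent_dir=1, level 2).
Iteration 3: join on id=1 -> usr (id 1, parent_dir=NULL, level 3).
Iteration 4: parent_dir is NULL; no match; recursion stops.

build, log, srv, usr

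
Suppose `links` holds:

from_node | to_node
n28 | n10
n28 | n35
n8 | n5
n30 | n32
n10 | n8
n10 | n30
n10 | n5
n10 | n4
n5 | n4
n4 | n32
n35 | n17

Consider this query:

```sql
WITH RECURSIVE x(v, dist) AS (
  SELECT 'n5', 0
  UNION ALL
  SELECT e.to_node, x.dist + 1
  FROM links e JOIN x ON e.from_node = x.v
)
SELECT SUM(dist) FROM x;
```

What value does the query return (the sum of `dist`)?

Base: (n5, dist=0).
Iteration 1: edges from {n5} -> (n4, dist=1).
Iteration 2: edges from {n4} -> (n32, dist=2).
Iteration 3: no outgoing edges from {n32}; recursion stops.
SUM(dist) = 0 + 1 + 2 = 3.

3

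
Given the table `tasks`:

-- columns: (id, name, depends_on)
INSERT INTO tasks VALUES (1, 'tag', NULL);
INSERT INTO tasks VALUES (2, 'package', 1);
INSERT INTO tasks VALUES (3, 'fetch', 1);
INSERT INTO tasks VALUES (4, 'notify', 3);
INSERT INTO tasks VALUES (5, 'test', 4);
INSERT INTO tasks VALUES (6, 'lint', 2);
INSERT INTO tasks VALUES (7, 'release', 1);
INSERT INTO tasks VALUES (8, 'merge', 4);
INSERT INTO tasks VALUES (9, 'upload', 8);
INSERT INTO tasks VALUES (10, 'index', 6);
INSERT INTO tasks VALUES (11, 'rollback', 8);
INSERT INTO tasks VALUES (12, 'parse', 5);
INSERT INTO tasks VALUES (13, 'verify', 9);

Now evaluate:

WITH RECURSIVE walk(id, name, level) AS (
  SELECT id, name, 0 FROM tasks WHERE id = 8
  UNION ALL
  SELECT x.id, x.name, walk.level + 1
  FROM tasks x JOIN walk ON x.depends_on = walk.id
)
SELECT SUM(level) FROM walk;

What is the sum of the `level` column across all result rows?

Base: id=8 (merge) at level 0.
Iteration 1: rows with depends_on in {8} -> upload (id 9, level 1), rollback (id 11, level 1).
Iteration 2: rows with depends_on in {9,11} -> verify (id 13, level 2).
Iteration 3: no rows with depends_on in {13}; recursion stops.
SUM(level) = 0 + 1 + 1 + 2 = 4.

4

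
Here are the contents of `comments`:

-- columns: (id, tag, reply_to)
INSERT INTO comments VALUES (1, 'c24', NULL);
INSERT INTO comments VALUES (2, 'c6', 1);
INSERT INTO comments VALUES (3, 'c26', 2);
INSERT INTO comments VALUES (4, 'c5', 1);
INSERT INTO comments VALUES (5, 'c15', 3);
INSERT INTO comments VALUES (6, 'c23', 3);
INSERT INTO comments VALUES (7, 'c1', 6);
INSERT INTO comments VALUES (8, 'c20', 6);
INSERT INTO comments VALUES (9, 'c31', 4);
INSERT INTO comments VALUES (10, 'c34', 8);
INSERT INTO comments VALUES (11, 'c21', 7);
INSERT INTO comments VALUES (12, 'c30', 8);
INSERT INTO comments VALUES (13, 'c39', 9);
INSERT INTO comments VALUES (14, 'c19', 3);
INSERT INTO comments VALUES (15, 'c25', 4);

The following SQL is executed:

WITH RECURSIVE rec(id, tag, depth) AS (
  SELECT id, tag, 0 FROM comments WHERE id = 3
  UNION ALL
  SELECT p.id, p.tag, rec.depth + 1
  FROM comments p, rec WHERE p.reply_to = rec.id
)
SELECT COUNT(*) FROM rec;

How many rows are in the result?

Base: id=3 (c26) at depth 0.
Iteration 1: rows with reply_to in {3} -> c15 (id 5, depth 1), c23 (id 6, depth 1), c19 (id 14, depth 1).
Iteration 2: rows with reply_to in {5,6,14} -> c1 (id 7, depth 2), c20 (id 8, depth 2).
Iteration 3: rows with reply_to in {7,8} -> c34 (id 10, depth 3), c21 (id 11, depth 3), c30 (id 12, depth 3).
Iteration 4: no rows with reply_to in {10,11,12}; recursion stops.
Total rows emitted: 9.

9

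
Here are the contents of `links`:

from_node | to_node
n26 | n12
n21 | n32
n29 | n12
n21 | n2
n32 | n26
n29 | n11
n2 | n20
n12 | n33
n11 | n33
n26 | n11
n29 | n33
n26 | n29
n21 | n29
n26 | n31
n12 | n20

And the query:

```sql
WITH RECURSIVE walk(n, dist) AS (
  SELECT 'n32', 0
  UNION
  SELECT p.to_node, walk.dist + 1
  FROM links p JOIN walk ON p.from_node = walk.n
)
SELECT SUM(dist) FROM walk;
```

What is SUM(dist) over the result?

29

Base: (n32, dist=0).
Iteration 1: edges from {n32} -> (n26, dist=1).
Iteration 2: edges from {n26} -> (n11, dist=2), (n12, dist=2), (n29, dist=2), (n31, dist=2).
Iteration 3: edges from {n11,n12,n29,n31} -> (n11, dist=3), (n12, dist=3), (n20, dist=3), (n33, dist=3). [UNION drops 2 duplicate row(s)]
Iteration 4: edges from {n11,n12,n20,n33} -> (n20, dist=4), (n33, dist=4). [UNION drops 1 duplicate row(s)]
Iteration 5: no outgoing edges from {n20,n33}; recursion stops.
SUM(dist) = 0 + 1 + 2 + 2 + 2 + 2 + 3 + 3 + 3 + 3 + 4 + 4 = 29.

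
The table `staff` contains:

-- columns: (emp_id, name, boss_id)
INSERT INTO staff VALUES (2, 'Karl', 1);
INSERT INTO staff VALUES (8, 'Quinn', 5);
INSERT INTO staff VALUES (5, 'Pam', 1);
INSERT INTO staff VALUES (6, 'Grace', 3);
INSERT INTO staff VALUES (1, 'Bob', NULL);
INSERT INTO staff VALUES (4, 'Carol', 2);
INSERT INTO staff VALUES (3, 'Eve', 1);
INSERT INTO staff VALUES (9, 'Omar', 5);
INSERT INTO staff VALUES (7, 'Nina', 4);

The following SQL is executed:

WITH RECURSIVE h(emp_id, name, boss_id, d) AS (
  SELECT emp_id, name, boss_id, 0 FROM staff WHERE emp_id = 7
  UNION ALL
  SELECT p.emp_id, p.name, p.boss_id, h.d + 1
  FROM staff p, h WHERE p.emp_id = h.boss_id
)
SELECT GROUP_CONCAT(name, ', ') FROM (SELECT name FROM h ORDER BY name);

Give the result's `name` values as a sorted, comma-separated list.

Base: emp_id=7 (Nina), boss_id=4, d 0.
Iteration 1: join on emp_id=4 -> Carol (id 4, boss_id=2, d 1).
Iteration 2: join on emp_id=2 -> Karl (id 2, boss_id=1, d 2).
Iteration 3: join on emp_id=1 -> Bob (id 1, boss_id=NULL, d 3).
Iteration 4: boss_id is NULL; no match; recursion stops.

Bob, Carol, Karl, Nina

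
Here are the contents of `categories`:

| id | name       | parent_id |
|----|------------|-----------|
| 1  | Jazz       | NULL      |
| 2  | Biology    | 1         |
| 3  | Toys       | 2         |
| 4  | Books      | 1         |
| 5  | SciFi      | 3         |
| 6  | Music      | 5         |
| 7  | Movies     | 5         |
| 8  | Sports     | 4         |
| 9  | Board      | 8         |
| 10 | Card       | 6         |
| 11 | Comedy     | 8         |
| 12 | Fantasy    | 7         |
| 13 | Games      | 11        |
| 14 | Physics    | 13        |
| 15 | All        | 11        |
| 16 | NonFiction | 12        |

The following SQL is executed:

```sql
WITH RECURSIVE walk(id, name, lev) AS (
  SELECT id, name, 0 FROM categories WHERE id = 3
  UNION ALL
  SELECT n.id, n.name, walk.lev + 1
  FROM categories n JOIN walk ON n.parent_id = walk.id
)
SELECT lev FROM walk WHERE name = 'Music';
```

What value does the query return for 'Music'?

Base: id=3 (Toys) at lev 0.
Iteration 1: rows with parent_id in {3} -> SciFi (id 5, lev 1).
Iteration 2: rows with parent_id in {5} -> Music (id 6, lev 2), Movies (id 7, lev 2).
Iteration 3: rows with parent_id in {6,7} -> Card (id 10, lev 3), Fantasy (id 12, lev 3).
Iteration 4: rows with parent_id in {10,12} -> NonFiction (id 16, lev 4).
Iteration 5: no rows with parent_id in {16}; recursion stops.

2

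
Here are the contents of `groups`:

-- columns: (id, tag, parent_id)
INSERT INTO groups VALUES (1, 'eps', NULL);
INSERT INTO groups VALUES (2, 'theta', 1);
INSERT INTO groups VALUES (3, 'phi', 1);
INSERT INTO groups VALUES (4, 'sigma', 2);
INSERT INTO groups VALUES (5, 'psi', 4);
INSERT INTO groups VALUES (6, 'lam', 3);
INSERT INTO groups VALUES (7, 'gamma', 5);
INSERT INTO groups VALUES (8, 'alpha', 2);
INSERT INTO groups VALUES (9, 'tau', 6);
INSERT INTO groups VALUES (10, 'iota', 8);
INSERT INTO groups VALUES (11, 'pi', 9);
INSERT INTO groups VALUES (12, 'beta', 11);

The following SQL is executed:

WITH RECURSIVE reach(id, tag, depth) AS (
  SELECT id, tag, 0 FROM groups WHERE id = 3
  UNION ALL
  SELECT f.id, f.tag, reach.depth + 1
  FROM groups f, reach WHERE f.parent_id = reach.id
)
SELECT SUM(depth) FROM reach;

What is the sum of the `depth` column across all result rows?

10

Base: id=3 (phi) at depth 0.
Iteration 1: rows with parent_id in {3} -> lam (id 6, depth 1).
Iteration 2: rows with parent_id in {6} -> tau (id 9, depth 2).
Iteration 3: rows with parent_id in {9} -> pi (id 11, depth 3).
Iteration 4: rows with parent_id in {11} -> beta (id 12, depth 4).
Iteration 5: no rows with parent_id in {12}; recursion stops.
SUM(depth) = 0 + 1 + 2 + 3 + 4 = 10.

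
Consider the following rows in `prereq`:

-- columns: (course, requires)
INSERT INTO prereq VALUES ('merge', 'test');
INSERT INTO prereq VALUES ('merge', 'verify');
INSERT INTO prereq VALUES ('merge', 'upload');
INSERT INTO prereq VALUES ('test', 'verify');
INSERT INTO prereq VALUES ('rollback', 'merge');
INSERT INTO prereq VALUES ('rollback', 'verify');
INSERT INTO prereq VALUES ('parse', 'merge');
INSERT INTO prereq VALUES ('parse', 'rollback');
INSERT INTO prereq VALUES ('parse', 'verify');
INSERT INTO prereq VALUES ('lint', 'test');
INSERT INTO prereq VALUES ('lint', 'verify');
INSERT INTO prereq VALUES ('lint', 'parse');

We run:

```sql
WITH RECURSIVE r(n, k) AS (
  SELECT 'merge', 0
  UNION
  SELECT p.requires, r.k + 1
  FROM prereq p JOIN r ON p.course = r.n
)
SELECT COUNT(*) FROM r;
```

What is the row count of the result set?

5

Base: (merge, k=0).
Iteration 1: edges from {merge} -> (test, k=1), (upload, k=1), (verify, k=1).
Iteration 2: edges from {test,upload,verify} -> (verify, k=2).
Iteration 3: no outgoing edges from {verify}; recursion stops.
Total rows emitted: 5.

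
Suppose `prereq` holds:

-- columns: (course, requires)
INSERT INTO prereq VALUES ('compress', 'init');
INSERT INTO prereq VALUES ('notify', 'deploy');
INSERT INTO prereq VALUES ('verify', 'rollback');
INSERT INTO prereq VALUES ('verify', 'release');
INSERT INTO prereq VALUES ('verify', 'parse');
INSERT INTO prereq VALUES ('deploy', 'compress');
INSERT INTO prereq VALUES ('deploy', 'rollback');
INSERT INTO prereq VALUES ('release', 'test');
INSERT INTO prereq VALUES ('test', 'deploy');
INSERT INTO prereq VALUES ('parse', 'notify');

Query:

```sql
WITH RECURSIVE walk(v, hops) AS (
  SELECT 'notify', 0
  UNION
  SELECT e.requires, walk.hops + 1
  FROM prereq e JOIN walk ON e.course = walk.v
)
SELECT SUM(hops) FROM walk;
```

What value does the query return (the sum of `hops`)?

8

Base: (notify, hops=0).
Iteration 1: edges from {notify} -> (deploy, hops=1).
Iteration 2: edges from {deploy} -> (compress, hops=2), (rollback, hops=2).
Iteration 3: edges from {compress,rollback} -> (init, hops=3).
Iteration 4: no outgoing edges from {init}; recursion stops.
SUM(hops) = 0 + 1 + 2 + 2 + 3 = 8.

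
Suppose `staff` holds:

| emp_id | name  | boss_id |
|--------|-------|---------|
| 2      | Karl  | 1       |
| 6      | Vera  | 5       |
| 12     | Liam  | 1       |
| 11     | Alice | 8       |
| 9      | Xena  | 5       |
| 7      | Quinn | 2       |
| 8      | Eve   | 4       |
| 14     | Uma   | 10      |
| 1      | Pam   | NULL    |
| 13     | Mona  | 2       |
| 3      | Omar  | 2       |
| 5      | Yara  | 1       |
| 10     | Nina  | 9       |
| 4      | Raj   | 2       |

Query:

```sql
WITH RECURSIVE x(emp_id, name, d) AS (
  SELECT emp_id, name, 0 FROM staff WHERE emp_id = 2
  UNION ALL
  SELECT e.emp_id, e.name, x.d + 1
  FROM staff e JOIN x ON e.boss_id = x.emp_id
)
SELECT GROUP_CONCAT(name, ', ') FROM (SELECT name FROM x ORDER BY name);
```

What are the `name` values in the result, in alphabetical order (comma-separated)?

Base: emp_id=2 (Karl) at d 0.
Iteration 1: rows with boss_id in {2} -> Omar (id 3, d 1), Raj (id 4, d 1), Quinn (id 7, d 1), Mona (id 13, d 1).
Iteration 2: rows with boss_id in {3,4,7,13} -> Eve (id 8, d 2).
Iteration 3: rows with boss_id in {8} -> Alice (id 11, d 3).
Iteration 4: no rows with boss_id in {11}; recursion stops.

Alice, Eve, Karl, Mona, Omar, Quinn, Raj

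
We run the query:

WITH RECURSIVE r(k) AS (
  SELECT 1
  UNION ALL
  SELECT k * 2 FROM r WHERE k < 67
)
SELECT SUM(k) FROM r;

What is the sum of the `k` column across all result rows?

255

Base: k=1.
Iteration 1: 1 < 67 holds -> k = 1 * 2 = 2.
Iteration 2: 2 < 67 holds -> k = 2 * 2 = 4.
Iteration 3: 4 < 67 holds -> k = 4 * 2 = 8.
Iteration 4: 8 < 67 holds -> k = 8 * 2 = 16.
Iteration 5: 16 < 67 holds -> k = 16 * 2 = 32.
Iteration 6: 32 < 67 holds -> k = 32 * 2 = 64.
Iteration 7: 64 < 67 holds -> k = 64 * 2 = 128.
Iteration 8: 128 < 67 fails; recursion stops.
SUM(k) = 1 + 2 + 4 + 8 + 16 + 32 + 64 + 128 = 255.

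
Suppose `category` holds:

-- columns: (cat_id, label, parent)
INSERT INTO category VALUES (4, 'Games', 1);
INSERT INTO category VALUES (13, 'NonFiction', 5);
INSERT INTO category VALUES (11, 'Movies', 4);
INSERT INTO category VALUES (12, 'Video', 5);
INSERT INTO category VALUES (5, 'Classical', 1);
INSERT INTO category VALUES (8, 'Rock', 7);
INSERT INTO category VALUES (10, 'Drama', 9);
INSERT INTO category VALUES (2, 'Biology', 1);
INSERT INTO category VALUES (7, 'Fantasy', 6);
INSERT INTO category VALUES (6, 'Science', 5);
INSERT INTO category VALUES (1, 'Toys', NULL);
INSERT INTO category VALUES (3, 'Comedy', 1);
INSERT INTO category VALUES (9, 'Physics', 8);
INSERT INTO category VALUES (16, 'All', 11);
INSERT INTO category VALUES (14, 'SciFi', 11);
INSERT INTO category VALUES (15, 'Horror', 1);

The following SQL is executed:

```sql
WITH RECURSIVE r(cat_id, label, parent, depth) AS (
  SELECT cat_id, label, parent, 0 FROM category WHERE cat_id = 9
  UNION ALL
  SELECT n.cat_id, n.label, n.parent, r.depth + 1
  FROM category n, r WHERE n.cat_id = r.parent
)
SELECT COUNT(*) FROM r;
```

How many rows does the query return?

Base: cat_id=9 (Physics), parent=8, depth 0.
Iteration 1: join on cat_id=8 -> Rock (id 8, parent=7, depth 1).
Iteration 2: join on cat_id=7 -> Fantasy (id 7, parent=6, depth 2).
Iteration 3: join on cat_id=6 -> Science (id 6, parent=5, depth 3).
Iteration 4: join on cat_id=5 -> Classical (id 5, parent=1, depth 4).
Iteration 5: join on cat_id=1 -> Toys (id 1, parent=NULL, depth 5).
Iteration 6: parent is NULL; no match; recursion stops.
Total rows emitted: 6.

6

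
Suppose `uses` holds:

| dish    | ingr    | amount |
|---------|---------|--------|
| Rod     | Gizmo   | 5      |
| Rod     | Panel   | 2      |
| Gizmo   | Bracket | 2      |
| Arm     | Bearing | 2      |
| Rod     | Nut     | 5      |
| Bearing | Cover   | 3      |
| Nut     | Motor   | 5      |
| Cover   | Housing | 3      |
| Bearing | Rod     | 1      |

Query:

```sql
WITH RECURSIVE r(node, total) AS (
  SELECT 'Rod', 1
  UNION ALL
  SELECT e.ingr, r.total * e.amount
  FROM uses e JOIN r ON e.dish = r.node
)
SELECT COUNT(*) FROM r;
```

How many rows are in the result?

6

Base: (Rod, total=1).
Iteration 1: components of {Rod} -> Gizmo = 1*5 = 5, Nut = 1*5 = 5, Panel = 1*2 = 2.
Iteration 2: components of {Gizmo,Nut,Panel} -> Bracket = 5*2 = 10, Motor = 5*5 = 25.
Iteration 3: no further components; recursion stops.
Total rows emitted: 6.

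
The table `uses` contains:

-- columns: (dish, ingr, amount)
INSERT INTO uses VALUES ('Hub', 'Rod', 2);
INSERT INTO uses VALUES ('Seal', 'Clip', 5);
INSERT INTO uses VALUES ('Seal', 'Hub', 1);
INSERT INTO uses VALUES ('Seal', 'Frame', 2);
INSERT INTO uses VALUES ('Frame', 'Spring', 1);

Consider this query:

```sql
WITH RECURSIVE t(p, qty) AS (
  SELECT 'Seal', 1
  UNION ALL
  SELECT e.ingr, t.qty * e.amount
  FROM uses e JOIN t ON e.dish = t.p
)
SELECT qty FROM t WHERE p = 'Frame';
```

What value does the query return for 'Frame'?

Base: (Seal, qty=1).
Iteration 1: components of {Seal} -> Clip = 1*5 = 5, Frame = 1*2 = 2, Hub = 1*1 = 1.
Iteration 2: components of {Clip,Frame,Hub} -> Rod = 1*2 = 2, Spring = 2*1 = 2.
Iteration 3: no further components; recursion stops.

2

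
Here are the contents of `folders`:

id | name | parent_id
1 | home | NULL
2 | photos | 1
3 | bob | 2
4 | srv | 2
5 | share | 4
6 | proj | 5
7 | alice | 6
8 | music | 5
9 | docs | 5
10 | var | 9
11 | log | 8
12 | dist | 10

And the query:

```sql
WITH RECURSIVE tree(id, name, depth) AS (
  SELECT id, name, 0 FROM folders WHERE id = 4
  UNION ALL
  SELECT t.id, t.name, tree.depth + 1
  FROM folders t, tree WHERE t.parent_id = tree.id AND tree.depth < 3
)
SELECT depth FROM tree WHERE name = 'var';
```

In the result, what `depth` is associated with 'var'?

3

Base: id=4 (srv) at depth 0.
Iteration 1: rows with parent_id in {4} -> share (id 5, depth 1).
Iteration 2: rows with parent_id in {5} -> proj (id 6, depth 2), music (id 8, depth 2), docs (id 9, depth 2).
Iteration 3: rows with parent_id in {6,8,9} -> alice (id 7, depth 3), var (id 10, depth 3), log (id 11, depth 3).
Iteration 4: depth < 3 fails for all current rows; recursion stops.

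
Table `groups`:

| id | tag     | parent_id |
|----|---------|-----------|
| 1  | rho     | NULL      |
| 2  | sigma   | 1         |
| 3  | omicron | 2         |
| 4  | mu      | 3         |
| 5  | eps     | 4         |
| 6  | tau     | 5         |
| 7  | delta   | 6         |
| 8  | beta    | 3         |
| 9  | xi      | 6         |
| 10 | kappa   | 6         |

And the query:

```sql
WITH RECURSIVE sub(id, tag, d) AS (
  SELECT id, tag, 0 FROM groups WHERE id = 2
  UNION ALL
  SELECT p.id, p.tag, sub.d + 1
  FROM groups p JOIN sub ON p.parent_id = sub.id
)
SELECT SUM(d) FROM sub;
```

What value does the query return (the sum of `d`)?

Base: id=2 (sigma) at d 0.
Iteration 1: rows with parent_id in {2} -> omicron (id 3, d 1).
Iteration 2: rows with parent_id in {3} -> mu (id 4, d 2), beta (id 8, d 2).
Iteration 3: rows with parent_id in {4,8} -> eps (id 5, d 3).
Iteration 4: rows with parent_id in {5} -> tau (id 6, d 4).
Iteration 5: rows with parent_id in {6} -> delta (id 7, d 5), xi (id 9, d 5), kappa (id 10, d 5).
Iteration 6: no rows with parent_id in {7,9,10}; recursion stops.
SUM(d) = 0 + 1 + 2 + 2 + 3 + 4 + 5 + 5 + 5 = 27.

27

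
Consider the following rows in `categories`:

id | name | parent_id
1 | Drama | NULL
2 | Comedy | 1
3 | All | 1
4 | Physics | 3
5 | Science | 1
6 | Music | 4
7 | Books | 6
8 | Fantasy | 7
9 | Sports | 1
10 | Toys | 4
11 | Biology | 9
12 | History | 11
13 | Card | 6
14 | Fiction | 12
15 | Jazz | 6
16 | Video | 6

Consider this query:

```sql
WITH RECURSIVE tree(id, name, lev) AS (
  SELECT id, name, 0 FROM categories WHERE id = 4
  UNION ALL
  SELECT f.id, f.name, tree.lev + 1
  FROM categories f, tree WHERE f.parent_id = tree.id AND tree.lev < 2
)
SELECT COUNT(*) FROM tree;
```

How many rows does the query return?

7

Base: id=4 (Physics) at lev 0.
Iteration 1: rows with parent_id in {4} -> Music (id 6, lev 1), Toys (id 10, lev 1).
Iteration 2: rows with parent_id in {6,10} -> Books (id 7, lev 2), Card (id 13, lev 2), Jazz (id 15, lev 2), Video (id 16, lev 2).
Iteration 3: lev < 2 fails for all current rows; recursion stops.
Total rows emitted: 7.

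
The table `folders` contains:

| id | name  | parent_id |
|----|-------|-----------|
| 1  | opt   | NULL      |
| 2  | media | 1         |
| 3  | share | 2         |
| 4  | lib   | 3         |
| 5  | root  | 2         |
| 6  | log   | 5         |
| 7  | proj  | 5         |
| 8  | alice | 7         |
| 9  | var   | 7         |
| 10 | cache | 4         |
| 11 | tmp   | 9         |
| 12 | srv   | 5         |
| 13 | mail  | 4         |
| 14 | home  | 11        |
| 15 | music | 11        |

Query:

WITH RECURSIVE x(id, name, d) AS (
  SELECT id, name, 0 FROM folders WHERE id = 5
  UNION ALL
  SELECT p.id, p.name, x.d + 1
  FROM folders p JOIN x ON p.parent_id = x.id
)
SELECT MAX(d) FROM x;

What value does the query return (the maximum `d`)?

Base: id=5 (root) at d 0.
Iteration 1: rows with parent_id in {5} -> log (id 6, d 1), proj (id 7, d 1), srv (id 12, d 1).
Iteration 2: rows with parent_id in {6,7,12} -> alice (id 8, d 2), var (id 9, d 2).
Iteration 3: rows with parent_id in {8,9} -> tmp (id 11, d 3).
Iteration 4: rows with parent_id in {11} -> home (id 14, d 4), music (id 15, d 4).
Iteration 5: no rows with parent_id in {14,15}; recursion stops.
d values: 0, 1, 1, 1, 2, 2, 3, 4, 4; the maximum is 4.

4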